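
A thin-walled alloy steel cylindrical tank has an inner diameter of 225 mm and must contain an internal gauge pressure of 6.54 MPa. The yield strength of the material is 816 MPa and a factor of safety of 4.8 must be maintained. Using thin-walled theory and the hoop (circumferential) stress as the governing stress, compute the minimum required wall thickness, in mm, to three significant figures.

t = 4.33 mm

σ_allow = 816/4.8 = 170.0 MPa.
Hoop stress σ_h = pD/(2t), so t = pD/(2σ_allow) = 6.54×225/(2×170.0) = 4.328 mm.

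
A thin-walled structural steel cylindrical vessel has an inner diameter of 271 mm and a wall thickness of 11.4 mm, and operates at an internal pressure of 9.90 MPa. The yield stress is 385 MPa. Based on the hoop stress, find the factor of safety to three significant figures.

n = 3.27

σ_h = pD/(2t) = 9.90×271/(2×11.4) = 117.7 MPa.
n = 385/117.7 = 3.272.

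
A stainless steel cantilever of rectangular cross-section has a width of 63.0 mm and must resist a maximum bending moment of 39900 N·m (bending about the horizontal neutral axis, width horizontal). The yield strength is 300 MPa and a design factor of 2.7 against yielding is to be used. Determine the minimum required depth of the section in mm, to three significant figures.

h = 185 mm

σ_allow = 300/2.7 = 111.1 MPa.
For a rectangular section σ = 6M/(bh²), so h² = 6M/(b σ_allow) = 6×3.9900×10^7/(63.0×111.1) = 34200 mm².
h = 184.9 mm.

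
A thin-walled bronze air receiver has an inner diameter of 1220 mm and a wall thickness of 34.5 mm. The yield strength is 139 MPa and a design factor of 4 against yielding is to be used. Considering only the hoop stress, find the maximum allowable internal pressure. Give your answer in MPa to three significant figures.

σ_allow = 139/4 = 34.75 MPa.
σ_h = pD/(2t) → p_allow = 2σ_allow t/D = 2×34.75×34.5/1220 = 1.965 MPa.

p_allow = 1.97 MPa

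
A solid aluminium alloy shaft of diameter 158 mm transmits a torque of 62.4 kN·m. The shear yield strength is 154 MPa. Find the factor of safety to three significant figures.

n = 1.91

τ = 16T/(πd³) = 16×6.2400×10^7/(π×158³) = 80.57 MPa.
n = τ_limit/τ = 154/80.57 = 1.911.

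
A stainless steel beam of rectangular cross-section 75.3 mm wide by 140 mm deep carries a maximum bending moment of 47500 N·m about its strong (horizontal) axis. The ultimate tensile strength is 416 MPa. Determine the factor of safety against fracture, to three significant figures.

n = 2.15

Section modulus S = bh²/6 = 75.3×140²/6 = 246000 mm³.
σ = M/S = 4.7500×10^7/246000 = 193.1 MPa.
n = 416/193.1 = 2.154.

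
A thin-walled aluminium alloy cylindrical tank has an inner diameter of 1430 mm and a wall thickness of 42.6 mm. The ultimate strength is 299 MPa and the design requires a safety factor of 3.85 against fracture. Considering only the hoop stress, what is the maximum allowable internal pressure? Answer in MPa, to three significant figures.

p_allow = 4.63 MPa

σ_allow = 299/3.85 = 77.66 MPa.
σ_h = pD/(2t) → p_allow = 2σ_allow t/D = 2×77.66×42.6/1430 = 4.627 MPa.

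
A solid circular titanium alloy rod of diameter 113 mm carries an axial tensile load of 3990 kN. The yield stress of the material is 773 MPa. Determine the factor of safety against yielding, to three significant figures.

n = 1.94

A = πd²/4 = 10030 mm².
σ = F/A = 3990000/10030 = 397.9 MPa.
n = 773/397.9 = 1.943.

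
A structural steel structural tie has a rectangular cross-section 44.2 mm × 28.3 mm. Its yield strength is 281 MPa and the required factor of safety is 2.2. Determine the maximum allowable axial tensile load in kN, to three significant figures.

F_allow = 160 kN

σ_allow = 281/2.2 = 127.7 MPa.
A = 44.2×28.3 = 1251 mm².
F_allow = σ_allow × A = 127.7×1251 = 159800 N.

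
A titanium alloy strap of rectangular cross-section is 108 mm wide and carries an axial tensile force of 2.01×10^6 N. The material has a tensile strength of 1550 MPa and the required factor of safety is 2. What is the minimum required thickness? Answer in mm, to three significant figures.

σ_allow = 1550/2 = 775.0 MPa.
Required area A = F/σ_allow = 2010000/775.0 = 2594 mm².
t = A/w = 2594/108 = 24.01 mm.

t = 24.0 mm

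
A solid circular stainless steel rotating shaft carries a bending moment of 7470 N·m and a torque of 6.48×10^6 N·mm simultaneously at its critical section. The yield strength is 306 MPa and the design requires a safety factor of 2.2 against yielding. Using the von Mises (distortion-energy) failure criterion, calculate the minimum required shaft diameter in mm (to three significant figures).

σ_allow = σ_y/n = 306/2.2 = 139.1 MPa.
For a solid shaft σ_b = 32M/(πd³) and τ = 16T/(πd³), so the von Mises stress is σ' = (16/πd³)·√(4M²+3T²).
√(4M²+3T²) = √(4×(7.470×10^6)² + 3×(6.480×10^6)²) = 1.869×10^7 N·mm.
d³ = 16×1.869×10^7/(π×139.1) = 684200 mm³.
d = 88.12 mm.

d = 88.1 mm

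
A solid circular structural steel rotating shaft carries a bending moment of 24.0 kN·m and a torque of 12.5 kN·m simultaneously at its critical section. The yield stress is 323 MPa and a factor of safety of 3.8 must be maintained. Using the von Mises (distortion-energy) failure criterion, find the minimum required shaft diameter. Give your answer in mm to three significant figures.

d = 147 mm

σ_allow = σ_y/n = 323/3.8 = 85.00 MPa.
For a solid shaft σ_b = 32M/(πd³) and τ = 16T/(πd³), so the von Mises stress is σ' = (16/πd³)·√(4M²+3T²).
√(4M²+3T²) = √(4×(2.400×10^7)² + 3×(1.250×10^7)²) = 5.266×10^7 N·mm.
d³ = 16×5.266×10^7/(π×85.00) = 3.155×10^6 mm³.
d = 146.7 mm.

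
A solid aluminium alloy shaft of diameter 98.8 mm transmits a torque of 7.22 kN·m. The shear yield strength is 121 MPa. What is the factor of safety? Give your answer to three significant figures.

τ = 16T/(πd³) = 16×7220000/(π×98.8³) = 38.13 MPa.
n = τ_limit/τ = 121/38.13 = 3.174.

n = 3.17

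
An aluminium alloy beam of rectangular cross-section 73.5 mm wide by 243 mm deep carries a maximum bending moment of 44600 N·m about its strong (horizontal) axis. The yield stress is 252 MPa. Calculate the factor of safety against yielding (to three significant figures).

n = 4.09

Section modulus S = bh²/6 = 73.5×243²/6 = 723400 mm³.
σ = M/S = 4.4600×10^7/723400 = 61.66 MPa.
n = 252/61.66 = 4.087.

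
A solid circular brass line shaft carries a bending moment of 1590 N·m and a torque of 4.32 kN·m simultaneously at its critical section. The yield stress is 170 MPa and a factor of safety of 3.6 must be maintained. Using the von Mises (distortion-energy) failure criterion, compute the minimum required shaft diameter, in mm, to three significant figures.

d = 95.7 mm

σ_allow = σ_y/n = 170/3.6 = 47.22 MPa.
For a solid shaft σ_b = 32M/(πd³) and τ = 16T/(πd³), so the von Mises stress is σ' = (16/πd³)·√(4M²+3T²).
√(4M²+3T²) = √(4×(1.590×10^6)² + 3×(4.320×10^6)²) = 8.130×10^6 N·mm.
d³ = 16×8.130×10^6/(π×47.22) = 876800 mm³.
d = 95.71 mm.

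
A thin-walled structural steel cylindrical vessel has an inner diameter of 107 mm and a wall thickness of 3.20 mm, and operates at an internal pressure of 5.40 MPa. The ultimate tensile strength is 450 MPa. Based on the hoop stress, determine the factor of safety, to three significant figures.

σ_h = pD/(2t) = 5.40×107/(2×3.20) = 90.28 MPa.
n = 450/90.28 = 4.984.

n = 4.98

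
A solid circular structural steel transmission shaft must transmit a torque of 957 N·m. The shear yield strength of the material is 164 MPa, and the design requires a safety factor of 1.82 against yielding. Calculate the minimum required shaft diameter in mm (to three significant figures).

Allowable shear stress τ_allow = 164/1.82 = 90.11 MPa.
For a solid shaft τ = 16T/(πd³), so d³ = 16T/(π τ_allow) = 16×957000/(π×90.11) = 54090 mm³.
d = (54090)^(1/3) = 37.82 mm.

d = 37.8 mm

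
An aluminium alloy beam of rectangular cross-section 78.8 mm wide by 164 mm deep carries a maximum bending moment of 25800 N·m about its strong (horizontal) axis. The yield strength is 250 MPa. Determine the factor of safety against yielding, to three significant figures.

Section modulus S = bh²/6 = 78.8×164²/6 = 353200 mm³.
σ = M/S = 2.5800×10^7/353200 = 73.04 MPa.
n = 250/73.04 = 3.423.

n = 3.42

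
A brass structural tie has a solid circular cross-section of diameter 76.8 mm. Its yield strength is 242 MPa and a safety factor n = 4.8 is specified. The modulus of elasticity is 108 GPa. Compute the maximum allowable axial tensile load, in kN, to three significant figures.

F_allow = 234 kN

σ_allow = 242/4.8 = 50.42 MPa.
A = πd²/4 = π×76.8²/4 = 4632 mm².
F_allow = σ_allow × A = 50.42×4632 = 233600 N.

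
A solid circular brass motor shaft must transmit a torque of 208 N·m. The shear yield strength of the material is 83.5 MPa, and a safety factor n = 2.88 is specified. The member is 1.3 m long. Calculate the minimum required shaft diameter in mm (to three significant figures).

Allowable shear stress τ_allow = 83.5/2.88 = 28.99 MPa.
For a solid shaft τ = 16T/(πd³), so d³ = 16T/(π τ_allow) = 16×208000/(π×28.99) = 36540 mm³.
d = (36540)^(1/3) = 33.18 mm.

d = 33.2 mm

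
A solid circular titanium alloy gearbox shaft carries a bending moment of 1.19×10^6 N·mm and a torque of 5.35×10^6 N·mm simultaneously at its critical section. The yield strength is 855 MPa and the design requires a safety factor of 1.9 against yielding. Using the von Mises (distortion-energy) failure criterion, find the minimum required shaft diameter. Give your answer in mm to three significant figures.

σ_allow = σ_y/n = 855/1.9 = 450.0 MPa.
For a solid shaft σ_b = 32M/(πd³) and τ = 16T/(πd³), so the von Mises stress is σ' = (16/πd³)·√(4M²+3T²).
√(4M²+3T²) = √(4×(1.190×10^6)² + 3×(5.350×10^6)²) = 9.567×10^6 N·mm.
d³ = 16×9.567×10^6/(π×450.0) = 108300 mm³.
d = 47.66 mm.

d = 47.7 mm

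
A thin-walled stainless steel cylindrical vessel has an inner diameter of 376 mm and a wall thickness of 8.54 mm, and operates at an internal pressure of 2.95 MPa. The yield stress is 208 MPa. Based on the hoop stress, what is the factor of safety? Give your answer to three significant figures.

σ_h = pD/(2t) = 2.95×376/(2×8.54) = 64.94 MPa.
n = 208/64.94 = 3.203.

n = 3.20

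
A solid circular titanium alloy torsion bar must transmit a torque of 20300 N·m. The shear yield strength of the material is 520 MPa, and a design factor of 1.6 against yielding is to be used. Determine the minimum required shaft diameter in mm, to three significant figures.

Allowable shear stress τ_allow = 520/1.6 = 325.0 MPa.
For a solid shaft τ = 16T/(πd³), so d³ = 16T/(π τ_allow) = 16×2.0300×10^7/(π×325.0) = 318100 mm³.
d = (318100)^(1/3) = 68.26 mm.

d = 68.3 mm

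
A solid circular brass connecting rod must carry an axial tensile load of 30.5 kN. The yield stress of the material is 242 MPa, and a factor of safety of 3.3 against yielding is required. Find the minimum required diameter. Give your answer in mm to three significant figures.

d = 23.0 mm

Allowable stress σ_allow = 242/3.3 = 73.33 MPa.
Required area A = F/σ_allow = 30500/73.33 = 415.9 mm².
A = πd²/4 → d = √(4A/π) = 23.01 mm.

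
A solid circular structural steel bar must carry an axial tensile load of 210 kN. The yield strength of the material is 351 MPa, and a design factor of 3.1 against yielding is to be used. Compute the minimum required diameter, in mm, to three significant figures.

Allowable stress σ_allow = 351/3.1 = 113.2 MPa.
Required area A = F/σ_allow = 210000/113.2 = 1855 mm².
A = πd²/4 → d = √(4A/π) = 48.60 mm.

d = 48.6 mm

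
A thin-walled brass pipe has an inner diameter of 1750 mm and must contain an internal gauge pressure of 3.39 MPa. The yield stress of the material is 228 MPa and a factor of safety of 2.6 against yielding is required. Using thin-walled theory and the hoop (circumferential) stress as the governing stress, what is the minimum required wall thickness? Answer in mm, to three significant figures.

t = 33.8 mm

σ_allow = 228/2.6 = 87.69 MPa.
Hoop stress σ_h = pD/(2t), so t = pD/(2σ_allow) = 3.39×1750/(2×87.69) = 33.83 mm.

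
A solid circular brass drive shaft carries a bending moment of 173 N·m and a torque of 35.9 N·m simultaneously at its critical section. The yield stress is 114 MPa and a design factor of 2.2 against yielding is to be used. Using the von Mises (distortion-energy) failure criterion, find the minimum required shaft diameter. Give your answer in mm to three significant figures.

σ_allow = σ_y/n = 114/2.2 = 51.82 MPa.
For a solid shaft σ_b = 32M/(πd³) and τ = 16T/(πd³), so the von Mises stress is σ' = (16/πd³)·√(4M²+3T²).
√(4M²+3T²) = √(4×(173000)² + 3×(35900)²) = 351500 N·mm.
d³ = 16×351500/(π×51.82) = 34550 mm³.
d = 32.57 mm.

d = 32.6 mm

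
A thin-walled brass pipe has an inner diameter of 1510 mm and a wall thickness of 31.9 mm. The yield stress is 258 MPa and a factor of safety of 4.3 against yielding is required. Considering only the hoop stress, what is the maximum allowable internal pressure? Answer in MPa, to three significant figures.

σ_allow = 258/4.3 = 60.00 MPa.
σ_h = pD/(2t) → p_allow = 2σ_allow t/D = 2×60.00×31.9/1510 = 2.535 MPa.

p_allow = 2.54 MPa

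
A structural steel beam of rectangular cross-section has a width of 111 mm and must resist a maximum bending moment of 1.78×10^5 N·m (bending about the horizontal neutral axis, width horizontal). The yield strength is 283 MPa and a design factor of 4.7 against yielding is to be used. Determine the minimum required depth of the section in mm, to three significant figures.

σ_allow = 283/4.7 = 60.21 MPa.
For a rectangular section σ = 6M/(bh²), so h² = 6M/(b σ_allow) = 6×1.7800×10^8/(111×60.21) = 159800 mm².
h = 399.7 mm.

h = 400 mm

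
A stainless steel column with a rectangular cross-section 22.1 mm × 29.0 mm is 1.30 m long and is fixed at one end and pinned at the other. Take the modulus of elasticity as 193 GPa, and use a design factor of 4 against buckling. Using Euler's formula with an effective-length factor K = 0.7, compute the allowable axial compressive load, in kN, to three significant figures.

Buckling occurs about the weak axis: I_min = h·b³/12 = 29.0×22.1³/12 = 26090 mm⁴ (b = 22.1 mm is the smaller dimension).
Effective length L_e = KL = 0.7×1.30 m = 910.0 mm.
Euler critical load P_cr = π²EI/L_e² = π²×193000×26090/910.0² = 60000 N.
P_allow = P_cr/n = 60000/4 = 15000 N.

P_allow = 15.0 kN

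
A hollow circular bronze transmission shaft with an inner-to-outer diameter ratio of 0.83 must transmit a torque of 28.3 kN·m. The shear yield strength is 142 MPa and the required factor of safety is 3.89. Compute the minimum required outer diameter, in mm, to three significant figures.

τ_allow = 142/3.89 = 36.50 MPa.
For a hollow shaft τ = 16T/[πd_o³(1−k⁴)] with k = 0.83, so 1−k⁴ = 0.5254.
d_o³ = 16T/[π τ_allow (1−k⁴)] = 16×2.8300×10^7/(π×36.50×0.5254) = 7.515×10^6 mm³.
d_o = 195.9 mm.

d_o = 196 mm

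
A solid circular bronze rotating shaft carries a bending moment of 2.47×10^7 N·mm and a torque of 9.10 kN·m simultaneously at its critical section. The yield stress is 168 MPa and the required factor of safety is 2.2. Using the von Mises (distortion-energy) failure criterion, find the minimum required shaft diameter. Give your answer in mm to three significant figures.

d = 151 mm

σ_allow = σ_y/n = 168/2.2 = 76.36 MPa.
For a solid shaft σ_b = 32M/(πd³) and τ = 16T/(πd³), so the von Mises stress is σ' = (16/πd³)·√(4M²+3T²).
√(4M²+3T²) = √(4×(2.470×10^7)² + 3×(9.100×10^6)²) = 5.185×10^7 N·mm.
d³ = 16×5.185×10^7/(π×76.36) = 3.458×10^6 mm³.
d = 151.2 mm.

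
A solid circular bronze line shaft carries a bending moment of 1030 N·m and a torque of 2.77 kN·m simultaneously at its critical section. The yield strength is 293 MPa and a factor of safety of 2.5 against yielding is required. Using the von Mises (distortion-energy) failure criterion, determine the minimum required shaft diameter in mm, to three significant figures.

σ_allow = σ_y/n = 293/2.5 = 117.2 MPa.
For a solid shaft σ_b = 32M/(πd³) and τ = 16T/(πd³), so the von Mises stress is σ' = (16/πd³)·√(4M²+3T²).
√(4M²+3T²) = √(4×(1.030×10^6)² + 3×(2.770×10^6)²) = 5.221×10^6 N·mm.
d³ = 16×5.221×10^6/(π×117.2) = 226900 mm³.
d = 60.99 mm.

d = 61.0 mm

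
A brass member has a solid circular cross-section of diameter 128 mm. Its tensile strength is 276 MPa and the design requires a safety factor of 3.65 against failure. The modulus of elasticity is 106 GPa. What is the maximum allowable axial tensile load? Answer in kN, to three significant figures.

σ_allow = 276/3.65 = 75.62 MPa.
A = πd²/4 = π×128²/4 = 12870 mm².
F_allow = σ_allow × A = 75.62×12870 = 973000 N.

F_allow = 973 kN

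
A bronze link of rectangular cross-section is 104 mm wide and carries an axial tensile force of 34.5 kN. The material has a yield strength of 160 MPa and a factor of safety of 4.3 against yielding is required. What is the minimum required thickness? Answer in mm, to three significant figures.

σ_allow = 160/4.3 = 37.21 MPa.
Required area A = F/σ_allow = 34500/37.21 = 927.2 mm².
t = A/w = 927.2/104 = 8.915 mm.

t = 8.92 mm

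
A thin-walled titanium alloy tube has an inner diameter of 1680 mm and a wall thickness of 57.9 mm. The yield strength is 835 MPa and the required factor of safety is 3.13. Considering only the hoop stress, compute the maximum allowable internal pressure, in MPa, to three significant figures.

p_allow = 18.4 MPa

σ_allow = 835/3.13 = 266.8 MPa.
σ_h = pD/(2t) → p_allow = 2σ_allow t/D = 2×266.8×57.9/1680 = 18.39 MPa.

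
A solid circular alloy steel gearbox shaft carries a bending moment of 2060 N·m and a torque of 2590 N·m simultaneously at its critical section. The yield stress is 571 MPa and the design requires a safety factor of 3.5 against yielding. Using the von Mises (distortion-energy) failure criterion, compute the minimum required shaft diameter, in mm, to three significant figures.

d = 57.5 mm

σ_allow = σ_y/n = 571/3.5 = 163.1 MPa.
For a solid shaft σ_b = 32M/(πd³) and τ = 16T/(πd³), so the von Mises stress is σ' = (16/πd³)·√(4M²+3T²).
√(4M²+3T²) = √(4×(2.060×10^6)² + 3×(2.590×10^6)²) = 6.091×10^6 N·mm.
d³ = 16×6.091×10^6/(π×163.1) = 190100 mm³.
d = 57.50 mm.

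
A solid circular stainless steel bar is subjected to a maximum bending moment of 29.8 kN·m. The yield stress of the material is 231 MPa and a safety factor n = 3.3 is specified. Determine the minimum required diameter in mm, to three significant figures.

d = 163 mm

σ_allow = 231/3.3 = 70.00 MPa.
For a solid circular section σ = 32M/(πd³), so d³ = 32M/(π σ_allow) = 32×2.9800×10^7/(π×70.00) = 4.336×10^6 mm³.
d = 163.1 mm.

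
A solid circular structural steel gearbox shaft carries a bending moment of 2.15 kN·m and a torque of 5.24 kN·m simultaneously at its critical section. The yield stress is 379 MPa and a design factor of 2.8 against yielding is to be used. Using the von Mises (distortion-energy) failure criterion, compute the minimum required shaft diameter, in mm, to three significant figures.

d = 72.3 mm

σ_allow = σ_y/n = 379/2.8 = 135.4 MPa.
For a solid shaft σ_b = 32M/(πd³) and τ = 16T/(πd³), so the von Mises stress is σ' = (16/πd³)·√(4M²+3T²).
√(4M²+3T²) = √(4×(2.150×10^6)² + 3×(5.240×10^6)²) = 1.004×10^7 N·mm.
d³ = 16×1.004×10^7/(π×135.4) = 377900 mm³.
d = 72.30 mm.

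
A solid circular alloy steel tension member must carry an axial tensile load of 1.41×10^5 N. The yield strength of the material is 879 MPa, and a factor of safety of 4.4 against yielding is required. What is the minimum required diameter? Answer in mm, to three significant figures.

d = 30.0 mm

Allowable stress σ_allow = 879/4.4 = 199.8 MPa.
Required area A = F/σ_allow = 141000/199.8 = 705.8 mm².
A = πd²/4 → d = √(4A/π) = 29.98 mm.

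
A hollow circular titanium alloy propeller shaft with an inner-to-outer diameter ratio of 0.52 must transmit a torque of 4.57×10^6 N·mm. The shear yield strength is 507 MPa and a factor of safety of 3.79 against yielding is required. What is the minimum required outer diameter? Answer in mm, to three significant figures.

d_o = 57.3 mm

τ_allow = 507/3.79 = 133.8 MPa.
For a hollow shaft τ = 16T/[πd_o³(1−k⁴)] with k = 0.52, so 1−k⁴ = 0.9269.
d_o³ = 16T/[π τ_allow (1−k⁴)] = 16×4570000/(π×133.8×0.9269) = 187700 mm³.
d_o = 57.26 mm.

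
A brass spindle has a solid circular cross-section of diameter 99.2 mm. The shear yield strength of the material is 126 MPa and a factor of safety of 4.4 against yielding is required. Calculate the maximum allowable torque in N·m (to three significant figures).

T_allow = 5490 N·m

τ_allow = 126/4.4 = 28.64 MPa.
For a solid shaft T_allow = τ_allow·πd³/16; πd³/16 = π×99.2³/16 = 191700 mm³.
T_allow = 28.64×191700 = 5.489×10^6 N·mm = 5489 N·m.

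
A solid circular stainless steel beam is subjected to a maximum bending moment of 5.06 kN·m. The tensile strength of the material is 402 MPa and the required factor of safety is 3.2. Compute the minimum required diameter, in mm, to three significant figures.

d = 74.3 mm

σ_allow = 402/3.2 = 125.6 MPa.
For a solid circular section σ = 32M/(πd³), so d³ = 32M/(π σ_allow) = 32×5060000/(π×125.6) = 410300 mm³.
d = 74.31 mm.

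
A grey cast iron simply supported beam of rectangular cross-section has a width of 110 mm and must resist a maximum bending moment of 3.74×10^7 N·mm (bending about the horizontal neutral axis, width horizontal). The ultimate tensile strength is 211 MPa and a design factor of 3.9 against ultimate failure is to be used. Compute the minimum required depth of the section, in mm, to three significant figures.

σ_allow = 211/3.9 = 54.10 MPa.
For a rectangular section σ = 6M/(bh²), so h² = 6M/(b σ_allow) = 6×3.7400×10^7/(110×54.10) = 37710 mm².
h = 194.2 mm.

h = 194 mm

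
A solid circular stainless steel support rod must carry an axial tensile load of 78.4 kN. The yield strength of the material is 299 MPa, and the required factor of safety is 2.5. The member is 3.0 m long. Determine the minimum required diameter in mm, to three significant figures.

d = 28.9 mm

Allowable stress σ_allow = 299/2.5 = 119.6 MPa.
Required area A = F/σ_allow = 78400/119.6 = 655.5 mm².
A = πd²/4 → d = √(4A/π) = 28.89 mm.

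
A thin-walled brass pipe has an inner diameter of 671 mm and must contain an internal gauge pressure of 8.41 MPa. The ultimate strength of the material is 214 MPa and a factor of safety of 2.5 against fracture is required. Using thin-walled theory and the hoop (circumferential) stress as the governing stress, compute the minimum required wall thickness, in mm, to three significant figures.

σ_allow = 214/2.5 = 85.60 MPa.
Hoop stress σ_h = pD/(2t), so t = pD/(2σ_allow) = 8.41×671/(2×85.60) = 32.96 mm.

t = 33.0 mm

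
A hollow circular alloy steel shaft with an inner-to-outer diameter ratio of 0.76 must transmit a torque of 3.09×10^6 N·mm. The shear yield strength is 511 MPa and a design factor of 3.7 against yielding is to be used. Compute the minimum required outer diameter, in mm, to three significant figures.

d_o = 55.5 mm

τ_allow = 511/3.7 = 138.1 MPa.
For a hollow shaft τ = 16T/[πd_o³(1−k⁴)] with k = 0.76, so 1−k⁴ = 0.6664.
d_o³ = 16T/[π τ_allow (1−k⁴)] = 16×3090000/(π×138.1×0.6664) = 171000 mm³.
d_o = 55.50 mm.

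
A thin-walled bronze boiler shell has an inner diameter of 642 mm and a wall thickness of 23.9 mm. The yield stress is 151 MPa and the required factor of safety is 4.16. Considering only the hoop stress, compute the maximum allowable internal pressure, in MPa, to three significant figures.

σ_allow = 151/4.16 = 36.30 MPa.
σ_h = pD/(2t) → p_allow = 2σ_allow t/D = 2×36.30×23.9/642 = 2.703 MPa.

p_allow = 2.70 MPa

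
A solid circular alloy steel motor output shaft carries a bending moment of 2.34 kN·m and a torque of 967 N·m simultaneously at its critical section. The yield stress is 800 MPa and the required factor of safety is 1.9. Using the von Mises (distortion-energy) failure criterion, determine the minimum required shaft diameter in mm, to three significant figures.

d = 39.2 mm

σ_allow = σ_y/n = 800/1.9 = 421.1 MPa.
For a solid shaft σ_b = 32M/(πd³) and τ = 16T/(πd³), so the von Mises stress is σ' = (16/πd³)·√(4M²+3T²).
√(4M²+3T²) = √(4×(2.340×10^6)² + 3×(967000)²) = 4.971×10^6 N·mm.
d³ = 16×4.971×10^6/(π×421.1) = 60120 mm³.
d = 39.18 mm.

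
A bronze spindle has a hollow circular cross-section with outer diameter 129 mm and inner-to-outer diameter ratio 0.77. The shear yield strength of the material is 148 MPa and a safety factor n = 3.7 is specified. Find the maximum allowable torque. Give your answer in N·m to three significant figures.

τ_allow = 148/3.7 = 40.00 MPa.
For a hollow shaft T_allow = τ_allow·πd_o³(1−k⁴)/16 with 1−k⁴ = 0.6485, so πd_o³(1−k⁴)/16 = 273300 mm³.
T_allow = 40.00×273300 = 1.093×10^7 N·mm = 10930 N·m.

T_allow = 10900 N·m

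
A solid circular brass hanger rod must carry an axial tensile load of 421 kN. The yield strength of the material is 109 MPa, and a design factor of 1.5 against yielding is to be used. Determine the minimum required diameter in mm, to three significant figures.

d = 85.9 mm

Allowable stress σ_allow = 109/1.5 = 72.67 MPa.
Required area A = F/σ_allow = 421000/72.67 = 5794 mm².
A = πd²/4 → d = √(4A/π) = 85.89 mm.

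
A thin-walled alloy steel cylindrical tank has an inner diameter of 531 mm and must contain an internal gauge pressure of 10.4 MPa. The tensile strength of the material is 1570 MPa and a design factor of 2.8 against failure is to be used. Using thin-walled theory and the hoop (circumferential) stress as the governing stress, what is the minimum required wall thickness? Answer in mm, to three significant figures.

σ_allow = 1570/2.8 = 560.7 MPa.
Hoop stress σ_h = pD/(2t), so t = pD/(2σ_allow) = 10.4×531/(2×560.7) = 4.924 mm.

t = 4.92 mm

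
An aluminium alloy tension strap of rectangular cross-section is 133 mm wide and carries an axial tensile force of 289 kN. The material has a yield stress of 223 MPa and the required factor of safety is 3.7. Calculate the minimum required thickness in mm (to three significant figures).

σ_allow = 223/3.7 = 60.27 MPa.
Required area A = F/σ_allow = 289000/60.27 = 4795 mm².
t = A/w = 4795/133 = 36.05 mm.

t = 36.1 mm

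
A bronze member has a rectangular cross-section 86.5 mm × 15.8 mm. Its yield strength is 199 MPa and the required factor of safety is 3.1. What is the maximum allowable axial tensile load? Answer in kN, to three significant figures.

σ_allow = 199/3.1 = 64.19 MPa.
A = 86.5×15.8 = 1367 mm².
F_allow = σ_allow × A = 64.19×1367 = 87730 N.

F_allow = 87.7 kN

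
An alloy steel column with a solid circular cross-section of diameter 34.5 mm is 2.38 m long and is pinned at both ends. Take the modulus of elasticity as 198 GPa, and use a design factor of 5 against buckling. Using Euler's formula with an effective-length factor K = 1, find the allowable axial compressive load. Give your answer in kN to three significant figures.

P_allow = 4.80 kN

I = πd⁴/64 = π×34.5⁴/64 = 69540 mm⁴.
Effective length L_e = KL = 1×2.38 m = 2380 mm.
Euler critical load P_cr = π²EI/L_e² = π²×198000×69540/2380² = 23990 N.
P_allow = P_cr/n = 23990/5 = 4798 N.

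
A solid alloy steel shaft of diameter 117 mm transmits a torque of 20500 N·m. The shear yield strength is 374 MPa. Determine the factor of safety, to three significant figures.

n = 5.74

τ = 16T/(πd³) = 16×2.0500×10^7/(π×117³) = 65.19 MPa.
n = τ_limit/τ = 374/65.19 = 5.737.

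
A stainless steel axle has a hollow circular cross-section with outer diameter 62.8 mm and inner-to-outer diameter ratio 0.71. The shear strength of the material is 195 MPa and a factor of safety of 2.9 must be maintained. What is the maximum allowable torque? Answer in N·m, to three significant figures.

τ_allow = 195/2.9 = 67.24 MPa.
For a hollow shaft T_allow = τ_allow·πd_o³(1−k⁴)/16 with 1−k⁴ = 0.7459, so πd_o³(1−k⁴)/16 = 36270 mm³.
T_allow = 67.24×36270 = 2.439×10^6 N·mm = 2439 N·m.

T_allow = 2440 N·m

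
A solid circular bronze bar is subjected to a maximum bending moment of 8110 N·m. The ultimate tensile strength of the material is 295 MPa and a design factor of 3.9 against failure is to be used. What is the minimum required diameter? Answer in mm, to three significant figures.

d = 103 mm

σ_allow = 295/3.9 = 75.64 MPa.
For a solid circular section σ = 32M/(πd³), so d³ = 32M/(π σ_allow) = 32×8110000/(π×75.64) = 1.092×10^6 mm³.
d = 103.0 mm.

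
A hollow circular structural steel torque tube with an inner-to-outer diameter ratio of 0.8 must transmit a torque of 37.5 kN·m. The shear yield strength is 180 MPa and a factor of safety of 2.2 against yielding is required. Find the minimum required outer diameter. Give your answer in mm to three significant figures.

τ_allow = 180/2.2 = 81.82 MPa.
For a hollow shaft τ = 16T/[πd_o³(1−k⁴)] with k = 0.8, so 1−k⁴ = 0.5904.
d_o³ = 16T/[π τ_allow (1−k⁴)] = 16×3.7500×10^7/(π×81.82×0.5904) = 3.954×10^6 mm³.
d_o = 158.1 mm.

d_o = 158 mm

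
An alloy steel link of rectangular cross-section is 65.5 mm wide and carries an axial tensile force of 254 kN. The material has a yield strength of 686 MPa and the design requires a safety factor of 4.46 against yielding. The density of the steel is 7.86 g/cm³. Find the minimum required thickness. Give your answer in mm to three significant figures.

σ_allow = 686/4.46 = 153.8 MPa.
Required area A = F/σ_allow = 254000/153.8 = 1651 mm².
t = A/w = 1651/65.5 = 25.21 mm.

t = 25.2 mm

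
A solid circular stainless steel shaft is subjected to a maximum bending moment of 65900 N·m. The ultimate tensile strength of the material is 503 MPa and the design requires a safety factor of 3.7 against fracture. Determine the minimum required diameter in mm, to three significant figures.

σ_allow = 503/3.7 = 135.9 MPa.
For a solid circular section σ = 32M/(πd³), so d³ = 32M/(π σ_allow) = 32×6.5900×10^7/(π×135.9) = 4.938×10^6 mm³.
d = 170.3 mm.

d = 170 mm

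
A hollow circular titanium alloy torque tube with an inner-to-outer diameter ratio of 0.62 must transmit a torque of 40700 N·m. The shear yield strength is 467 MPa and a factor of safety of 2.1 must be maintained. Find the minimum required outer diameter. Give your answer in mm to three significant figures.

d_o = 103 mm

τ_allow = 467/2.1 = 222.4 MPa.
For a hollow shaft τ = 16T/[πd_o³(1−k⁴)] with k = 0.62, so 1−k⁴ = 0.8522.
d_o³ = 16T/[π τ_allow (1−k⁴)] = 16×4.0700×10^7/(π×222.4×0.8522) = 1.094×10^6 mm³.
d_o = 103.0 mm.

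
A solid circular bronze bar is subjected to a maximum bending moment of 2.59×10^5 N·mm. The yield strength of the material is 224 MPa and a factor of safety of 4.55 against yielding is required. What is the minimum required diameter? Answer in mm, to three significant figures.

d = 37.7 mm

σ_allow = 224/4.55 = 49.23 MPa.
For a solid circular section σ = 32M/(πd³), so d³ = 32M/(π σ_allow) = 32×259000/(π×49.23) = 53590 mm³.
d = 37.70 mm.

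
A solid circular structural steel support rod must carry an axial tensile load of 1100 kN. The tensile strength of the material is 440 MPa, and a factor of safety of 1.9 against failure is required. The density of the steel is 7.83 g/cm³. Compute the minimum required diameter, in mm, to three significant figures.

Allowable stress σ_allow = 440/1.9 = 231.6 MPa.
Required area A = F/σ_allow = 1100000/231.6 = 4750 mm².
A = πd²/4 → d = √(4A/π) = 77.77 mm.

d = 77.8 mm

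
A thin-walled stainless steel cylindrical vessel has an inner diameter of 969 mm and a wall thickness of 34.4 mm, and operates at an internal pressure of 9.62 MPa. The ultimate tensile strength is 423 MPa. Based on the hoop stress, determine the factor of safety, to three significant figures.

σ_h = pD/(2t) = 9.62×969/(2×34.4) = 135.5 MPa.
n = 423/135.5 = 3.122.

n = 3.12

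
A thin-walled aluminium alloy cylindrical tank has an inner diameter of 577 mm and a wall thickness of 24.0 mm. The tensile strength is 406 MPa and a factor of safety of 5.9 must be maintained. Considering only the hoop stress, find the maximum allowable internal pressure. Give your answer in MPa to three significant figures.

σ_allow = 406/5.9 = 68.81 MPa.
σ_h = pD/(2t) → p_allow = 2σ_allow t/D = 2×68.81×24.0/577 = 5.725 MPa.

p_allow = 5.72 MPa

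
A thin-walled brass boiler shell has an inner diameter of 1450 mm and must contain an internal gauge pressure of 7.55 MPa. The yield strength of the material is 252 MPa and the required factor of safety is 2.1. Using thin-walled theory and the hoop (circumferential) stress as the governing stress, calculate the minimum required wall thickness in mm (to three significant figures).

σ_allow = 252/2.1 = 120.0 MPa.
Hoop stress σ_h = pD/(2t), so t = pD/(2σ_allow) = 7.55×1450/(2×120.0) = 45.61 mm.

t = 45.6 mm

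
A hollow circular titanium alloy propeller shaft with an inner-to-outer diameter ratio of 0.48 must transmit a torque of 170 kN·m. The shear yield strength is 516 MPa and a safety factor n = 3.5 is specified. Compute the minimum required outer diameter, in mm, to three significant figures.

τ_allow = 516/3.5 = 147.4 MPa.
For a hollow shaft τ = 16T/[πd_o³(1−k⁴)] with k = 0.48, so 1−k⁴ = 0.9469.
d_o³ = 16T/[π τ_allow (1−k⁴)] = 16×1.7000×10^8/(π×147.4×0.9469) = 6.202×10^6 mm³.
d_o = 183.7 mm.

d_o = 184 mm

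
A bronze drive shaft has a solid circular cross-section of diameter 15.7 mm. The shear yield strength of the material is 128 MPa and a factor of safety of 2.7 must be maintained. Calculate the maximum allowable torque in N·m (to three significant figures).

T_allow = 36.0 N·m

τ_allow = 128/2.7 = 47.41 MPa.
For a solid shaft T_allow = τ_allow·πd³/16; πd³/16 = π×15.7³/16 = 759.9 mm³.
T_allow = 47.41×759.9 = 36020 N·mm = 36.02 N·m.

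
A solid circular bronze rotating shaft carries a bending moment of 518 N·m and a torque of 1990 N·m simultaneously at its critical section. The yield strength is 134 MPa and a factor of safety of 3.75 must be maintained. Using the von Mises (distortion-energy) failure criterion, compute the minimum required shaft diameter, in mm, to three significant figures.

σ_allow = σ_y/n = 134/3.75 = 35.73 MPa.
For a solid shaft σ_b = 32M/(πd³) and τ = 16T/(πd³), so the von Mises stress is σ' = (16/πd³)·√(4M²+3T²).
√(4M²+3T²) = √(4×(518000)² + 3×(1.990×10^6)²) = 3.599×10^6 N·mm.
d³ = 16×3.599×10^6/(π×35.73) = 513000 mm³.
d = 80.05 mm.

d = 80.1 mm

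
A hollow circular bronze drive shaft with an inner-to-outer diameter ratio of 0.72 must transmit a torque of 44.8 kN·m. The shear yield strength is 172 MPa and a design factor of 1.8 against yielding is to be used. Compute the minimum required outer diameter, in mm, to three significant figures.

τ_allow = 172/1.8 = 95.56 MPa.
For a hollow shaft τ = 16T/[πd_o³(1−k⁴)] with k = 0.72, so 1−k⁴ = 0.7313.
d_o³ = 16T/[π τ_allow (1−k⁴)] = 16×4.4800×10^7/(π×95.56×0.7313) = 3.265×10^6 mm³.
d_o = 148.4 mm.

d_o = 148 mm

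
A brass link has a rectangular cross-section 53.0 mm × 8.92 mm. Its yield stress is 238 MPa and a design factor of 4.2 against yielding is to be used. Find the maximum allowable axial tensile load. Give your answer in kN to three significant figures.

σ_allow = 238/4.2 = 56.67 MPa.
A = 53.0×8.92 = 472.8 mm².
F_allow = σ_allow × A = 56.67×472.8 = 26790 N.

F_allow = 26.8 kN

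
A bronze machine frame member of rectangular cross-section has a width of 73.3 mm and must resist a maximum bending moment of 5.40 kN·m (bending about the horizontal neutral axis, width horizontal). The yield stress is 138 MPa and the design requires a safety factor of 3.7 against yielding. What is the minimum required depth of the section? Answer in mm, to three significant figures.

σ_allow = 138/3.7 = 37.30 MPa.
For a rectangular section σ = 6M/(bh²), so h² = 6M/(b σ_allow) = 6×5400000/(73.3×37.30) = 11850 mm².
h = 108.9 mm.

h = 109 mm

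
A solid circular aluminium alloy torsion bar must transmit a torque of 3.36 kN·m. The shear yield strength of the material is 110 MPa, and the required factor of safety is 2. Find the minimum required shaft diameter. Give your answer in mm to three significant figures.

d = 67.8 mm

Allowable shear stress τ_allow = 110/2 = 55.00 MPa.
For a solid shaft τ = 16T/(πd³), so d³ = 16T/(π τ_allow) = 16×3360000/(π×55.00) = 311100 mm³.
d = (311100)^(1/3) = 67.76 mm.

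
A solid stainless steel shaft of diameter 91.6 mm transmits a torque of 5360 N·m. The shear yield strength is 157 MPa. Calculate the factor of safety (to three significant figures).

n = 4.42

τ = 16T/(πd³) = 16×5360000/(π×91.6³) = 35.52 MPa.
n = τ_limit/τ = 157/35.52 = 4.420.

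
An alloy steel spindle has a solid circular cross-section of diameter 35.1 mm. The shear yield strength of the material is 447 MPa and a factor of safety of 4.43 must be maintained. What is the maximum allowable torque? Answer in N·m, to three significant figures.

τ_allow = 447/4.43 = 100.9 MPa.
For a solid shaft T_allow = τ_allow·πd³/16; πd³/16 = π×35.1³/16 = 8491 mm³.
T_allow = 100.9×8491 = 856800 N·mm = 856.8 N·m.

T_allow = 857 N·m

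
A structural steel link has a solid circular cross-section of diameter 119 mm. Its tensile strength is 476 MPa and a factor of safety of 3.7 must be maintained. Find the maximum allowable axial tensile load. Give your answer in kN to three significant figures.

σ_allow = 476/3.7 = 128.6 MPa.
A = πd²/4 = π×119²/4 = 11120 mm².
F_allow = σ_allow × A = 128.6×11120 = 1.431×10^6 N.

F_allow = 1430 kN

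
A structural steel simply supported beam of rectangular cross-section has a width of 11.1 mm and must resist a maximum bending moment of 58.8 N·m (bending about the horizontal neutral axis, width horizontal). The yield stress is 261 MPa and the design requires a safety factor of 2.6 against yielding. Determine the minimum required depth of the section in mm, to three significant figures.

h = 17.8 mm

σ_allow = 261/2.6 = 100.4 MPa.
For a rectangular section σ = 6M/(bh²), so h² = 6M/(b σ_allow) = 6×58800/(11.1×100.4) = 316.6 mm².
h = 17.79 mm.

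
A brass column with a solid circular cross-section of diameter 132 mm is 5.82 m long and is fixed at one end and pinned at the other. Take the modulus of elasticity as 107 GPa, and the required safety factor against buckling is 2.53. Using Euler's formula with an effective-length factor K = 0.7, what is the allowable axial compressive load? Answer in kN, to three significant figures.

P_allow = 375 kN

I = πd⁴/64 = π×132⁴/64 = 1.490×10^7 mm⁴.
Effective length L_e = KL = 0.7×5.82 m = 4074 mm.
Euler critical load P_cr = π²EI/L_e² = π²×107000×1.490×10^7/4074² = 948200 N.
P_allow = P_cr/n = 948200/2.53 = 374800 N.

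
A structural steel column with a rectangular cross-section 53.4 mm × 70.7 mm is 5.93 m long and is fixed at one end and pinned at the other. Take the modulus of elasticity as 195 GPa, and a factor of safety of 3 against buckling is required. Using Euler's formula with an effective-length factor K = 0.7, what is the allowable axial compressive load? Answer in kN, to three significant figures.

Buckling occurs about the weak axis: I_min = h·b³/12 = 70.7×53.4³/12 = 897100 mm⁴ (b = 53.4 mm is the smaller dimension).
Effective length L_e = KL = 0.7×5.93 m = 4151 mm.
Euler critical load P_cr = π²EI/L_e² = π²×195000×897100/4151² = 100200 N.
P_allow = P_cr/n = 100200/3 = 33400 N.

P_allow = 33.4 kN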